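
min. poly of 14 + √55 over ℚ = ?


Let α = 14 + √55. Then α - 14 = √55, so (α - 14)² = 55, giving α² - 28α + 141 = 0. Degree 2 and α ∉ ℚ, so this is the minimal polynomial.

Minimal polynomial: x² - 28x + 141


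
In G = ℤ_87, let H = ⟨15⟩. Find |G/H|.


|⟨15⟩| = n / gcd(15, 87) = 87 / 3 = 29
H is normal (ℤ_87 is abelian).
|G/H| = |G| / |H| = 87 / 29 = 3

|G/H| = 3


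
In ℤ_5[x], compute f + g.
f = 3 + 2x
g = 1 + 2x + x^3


Add coefficients mod 5:
x^0: 3 + 1 = 4 (mod 5)
x^1: 2 + 2 = 4 (mod 5)
x^2: 0 + 0 = 0 (mod 5)
x^3: 0 + 1 = 1 (mod 5)
Result: 4 + 4x + x^3

f + g = 4 + 4x + x^3


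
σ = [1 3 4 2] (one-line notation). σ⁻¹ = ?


To find σ⁻¹, swap domain and range:
σ(1) = 1 → σ⁻¹(1) = 1
σ(2) = 3 → σ⁻¹(3) = 2
σ(3) = 4 → σ⁻¹(4) = 3
σ(4) = 2 → σ⁻¹(2) = 4

σ⁻¹ = [1 4 2 3]


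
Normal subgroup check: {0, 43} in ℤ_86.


H = {0, 43} in ℤ_86
ℤ_86 is abelian; every subgroup of an abelian group is normal

Yes, normal subgroup


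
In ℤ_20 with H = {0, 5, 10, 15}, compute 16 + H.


16 + H = {16 + h (mod 20) : h ∈ H}
16+0=16, 16+5=1, 16+10=6, 16+15=11
16 + H = {1, 6, 11, 16} = 1 + H

16 + H = {1, 6, 11, 16}


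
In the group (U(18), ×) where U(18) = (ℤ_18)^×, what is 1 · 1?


Operation: multiplication mod 18
1 · 1 = (a × b) mod 18 with a = 1, b = 1

1 · 1 = 1


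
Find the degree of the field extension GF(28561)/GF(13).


GF(28561) = GF(13^4), so the extension degree is 4

[GF(28561)/GF(13)] = 4


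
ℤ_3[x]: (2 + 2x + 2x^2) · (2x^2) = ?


Expand and collect like terms; reduce coefficients mod 3:
x^0: 2·0 = 0 ≡ 0 (mod 3)
x^1: 2·0 + 2·0 = 0 ≡ 0 (mod 3)
x^2: 2·2 + 2·0 + 2·0 = 4 ≡ 1 (mod 3)
x^3: 2·2 + 2·0 = 4 ≡ 1 (mod 3)
x^4: 2·2 = 4 ≡ 1 (mod 3)
Result: x^2 + x^3 + x^4

f · g = x^2 + x^3 + x^4


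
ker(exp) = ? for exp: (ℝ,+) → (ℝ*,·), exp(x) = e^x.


Kernel = preimage of identity
ker(exp) = {x ∈ ℝ | e^x = 1} = {0}

ker(exp) = {0}


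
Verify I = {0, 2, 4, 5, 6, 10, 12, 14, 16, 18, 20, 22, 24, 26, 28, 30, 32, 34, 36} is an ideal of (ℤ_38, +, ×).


Check ideal conditions for I = {0, 2, 4, 5, 6, 10, 12, 14, 16, 18, 20, 22, 24, 26, 28, 30, 32, 34, 36} in ℤ_38:
(1) I is an additive subgroup? No
(2) For r ∈ ℤ_38 and a ∈ I: r·a ∈ I? No  [counterexample: r=2, a=4, r·a mod 38 = 8 ∉ I]

No, I is not an ideal of ℤ_38


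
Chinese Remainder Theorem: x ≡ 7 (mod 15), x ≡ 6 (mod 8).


m₁ = 15, m₂ = 8, gcd = 1, so CRT applies. M = m₁·m₂ = 120
Let M₁ = M/m₁ = 8, M₂ = M/m₂ = 15
Find y₁ ≡ M₁⁻¹ (mod m₁): 8⁻¹ ≡ 2 (mod 15)
Find y₂ ≡ M₂⁻¹ (mod m₂): 15⁻¹ ≡ 7 (mod 8)
x = a₁·M₁·y₁ + a₂·M₂·y₂ = 7·8·2 + 6·15·7 = 742
Reduce mod 120: x ≡ 22
Check: 22 mod 15 = 7 ✓, 22 mod 8 = 6 ✓

x ≡ 22 (mod 120)


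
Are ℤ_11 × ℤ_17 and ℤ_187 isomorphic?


Comparing ℤ_11 × ℤ_17 and ℤ_187:
gcd(11,17) = 1, so ℤ_11 × ℤ_17 ≅ ℤ_187 (CRT)

Yes, ℤ_11 × ℤ_17 ≅ ℤ_187


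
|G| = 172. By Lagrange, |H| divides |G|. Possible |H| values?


Lagrange's theorem: |H| divides |G|
|G| = 172
Divisors of 172: 1, 2, 4, 43, 86, 172

Possible subgroup orders: {1, 2, 4, 43, 86, 172}


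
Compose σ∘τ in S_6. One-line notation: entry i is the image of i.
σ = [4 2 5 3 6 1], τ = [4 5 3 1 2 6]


σ∘τ: apply τ first, then σ
1 →τ 4 →σ 3
2 →τ 5 →σ 6
3 →τ 3 →σ 5
4 →τ 1 →σ 4
5 →τ 2 →σ 2
6 →τ 6 →σ 1

σ∘τ = [3 6 5 4 2 1]


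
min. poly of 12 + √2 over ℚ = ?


Let α = 12 + √2. Then α - 12 = √2, so (α - 12)² = 2, giving α² - 24α + 142 = 0. Degree 2 and α ∉ ℚ, so this is the minimal polynomial.

Minimal polynomial: x² - 24x + 142


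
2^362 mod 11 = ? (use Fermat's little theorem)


Fermat's little theorem: if p is prime and gcd(a,p)=1, then a^(p-1) ≡ 1 (mod p)
p = 11 is prime, gcd(2,11) = 1
Reduce exponent: 362 mod 10 = 2
So 2^362 ≡ 2^2 (mod 11)
2^2 mod 11 = 4

2^362 ≡ 4 (mod 11)


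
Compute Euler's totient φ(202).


Factor n: 202 = 2 × 101
φ(n) = n · ∏(1 - 1/p) over distinct primes p | n
φ(202) = 202 · (1 - 1/2) · (1 - 1/101) = 100

φ(202) = 100


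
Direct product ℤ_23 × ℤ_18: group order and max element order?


|ℤ_23 × ℤ_18| = 23 × 18 = 414
Max element order = lcm(23,18) = 414
Cyclic? Yes (gcd=1)

|ℤ_23×ℤ_18| = 414, max element order = 414


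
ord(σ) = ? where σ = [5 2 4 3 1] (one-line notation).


Cycle decomposition: (1 5) (3 4)
Cycle lengths: 2, 2
Order = lcm(2, 2) = 2

ord(σ) = 2


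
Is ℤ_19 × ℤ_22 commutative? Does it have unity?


Direct product ring; commutative with unity (1,1); but (1,0)·(0,1) = (0,0) gives zero divisors, so not an integral domain
Commutative: Yes
Integral domain: No
Has unity: Yes

ℤ_19 × ℤ_22: Commutative=Yes, Unity=Yes


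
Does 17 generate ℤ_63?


g generates ℤ_n iff gcd(g, n) = 1
gcd(17, 63) = 1
Since gcd = 1, 17 is a generator.

Yes, 17 generates ℤ_63


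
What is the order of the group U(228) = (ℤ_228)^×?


U(n) is the group of units mod n; |U(n)| = φ(n)
|U(228)| = φ(228) = 72

|U(228) = (ℤ_228)^×| = 72


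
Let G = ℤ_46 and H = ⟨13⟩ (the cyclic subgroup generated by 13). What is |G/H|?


|⟨13⟩| = n / gcd(13, 46) = 46 / 1 = 46
H is normal (ℤ_46 is abelian).
|G/H| = |G| / |H| = 46 / 46 = 1

|G/H| = 1


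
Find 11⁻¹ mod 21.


Use the extended Euclidean algorithm to write 1 = 11·s + 21·t; then s mod 21 is the inverse.
Euclidean algorithm:
  11 = 0·21 + 11
  21 = 1·11 + 10
  11 = 1·10 + 1
  10 = 10·1 + 0
gcd(11,21) = 1
Back-substitution gives: 11·(2) + 21·(-1) = 1
So 11⁻¹ ≡ 2 ≡ 2 (mod 21)
Check: 11 × 2 = 22 ≡ 1 (mod 21) ✓

11⁻¹ ≡ 2 (mod 21)


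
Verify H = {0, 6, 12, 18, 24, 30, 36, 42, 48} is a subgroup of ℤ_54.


Subgroup test for H = {0, 6, 12, 18, 24, 30, 36, 42, 48} in (ℤ_54, +):
(1) 0 ∈ H? Yes
(2) Closure: for all a,b ∈ H, (a+b) mod 54 ∈ H? Yes
(3) Inverses: for all a ∈ H, -a mod 54 ∈ H? Yes

Yes, H is a subgroup of ℤ_54


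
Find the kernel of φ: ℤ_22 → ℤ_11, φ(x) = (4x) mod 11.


Kernel = preimage of identity
ker(φ) = {x ∈ ℤ_22 : 4x ≡ 0 (mod 11)}. Since 11 | 22, φ is well-defined. The kernel is the cyclic subgroup ⟨11⟩ of ℤ_22 (order 2), i.e. {0, 11}

ker(φ) = {0, 11}


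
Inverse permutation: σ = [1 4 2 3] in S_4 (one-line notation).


To find σ⁻¹, swap domain and range:
σ(1) = 1 → σ⁻¹(1) = 1
σ(2) = 4 → σ⁻¹(4) = 2
σ(3) = 2 → σ⁻¹(2) = 3
σ(4) = 3 → σ⁻¹(3) = 4

σ⁻¹ = [1 3 4 2]


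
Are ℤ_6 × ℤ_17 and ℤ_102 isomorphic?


Comparing ℤ_6 × ℤ_17 and ℤ_102:
gcd(6,17) = 1, so ℤ_6 × ℤ_17 ≅ ℤ_102 (CRT)

Yes, ℤ_6 × ℤ_17 ≅ ℤ_102


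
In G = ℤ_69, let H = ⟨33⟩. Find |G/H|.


|⟨33⟩| = n / gcd(33, 69) = 69 / 3 = 23
H is normal (ℤ_69 is abelian).
|G/H| = |G| / |H| = 69 / 23 = 3

|G/H| = 3


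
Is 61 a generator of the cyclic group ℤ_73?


g generates ℤ_n iff gcd(g, n) = 1
gcd(61, 73) = 1
Since gcd = 1, 61 is a generator.

Yes, 61 generates ℤ_73


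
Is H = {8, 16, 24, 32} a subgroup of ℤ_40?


Subgroup test for H = {8, 16, 24, 32} in (ℤ_40, +):
(1) 0 ∈ H? No
(2) Closure: for all a,b ∈ H, (a+b) mod 40 ∈ H? No  [counterexample: 8 + 32 = 0 ∉ H]
(3) Inverses: for all a ∈ H, -a mod 40 ∈ H? Yes

No, H is not a subgroup of ℤ_40


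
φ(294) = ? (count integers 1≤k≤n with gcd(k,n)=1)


Factor n: 294 = 2 × 3 × 7^2
φ(n) = n · ∏(1 - 1/p) over distinct primes p | n
φ(294) = 294 · (1 - 1/2) · (1 - 1/3) · (1 - 1/7) = 84

φ(294) = 84


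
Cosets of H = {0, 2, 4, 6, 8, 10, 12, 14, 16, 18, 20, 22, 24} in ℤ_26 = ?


H = {0, 2, 4, 6, 8, 10, 12, 14, 16, 18, 20, 22, 24}, |H| = 13
Number of cosets = |G|/|H| = 26/13 = 2
0 + H = {0, 2, 4, 6, 8, 10, 12, 14, 16, 18, 20, 22, 24}
1 + H = {1, 3, 5, 7, 9, 11, 13, 15, 17, 19, 21, 23, 25}

Cosets: 0+H={0,2,4,6,8,10,12,14,16,18,20,22,24}; 1+H={1,3,5,7,9,11,13,15,17,19,21,23,25}


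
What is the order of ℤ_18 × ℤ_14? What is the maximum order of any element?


|ℤ_18 × ℤ_14| = 18 × 14 = 252
Max element order = lcm(18,14) = 126
Cyclic? No (gcd=2)

|ℤ_18×ℤ_14| = 252, max element order = 126


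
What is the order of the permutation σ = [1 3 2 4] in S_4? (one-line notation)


Cycle decomposition: (2 3)
Cycle lengths: 2
Order = lcm(2) = 2

ord(σ) = 2


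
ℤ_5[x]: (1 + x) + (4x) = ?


Add coefficients mod 5:
x^0: 1 + 0 = 1 (mod 5)
x^1: 1 + 4 = 0 (mod 5)
Result: 1

f + g = 1


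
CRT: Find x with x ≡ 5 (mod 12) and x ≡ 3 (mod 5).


m₁ = 12, m₂ = 5, gcd = 1, so CRT applies. M = m₁·m₂ = 60
Let M₁ = M/m₁ = 5, M₂ = M/m₂ = 12
Find y₁ ≡ M₁⁻¹ (mod m₁): 5⁻¹ ≡ 5 (mod 12)
Find y₂ ≡ M₂⁻¹ (mod m₂): 12⁻¹ ≡ 3 (mod 5)
x = a₁·M₁·y₁ + a₂·M₂·y₂ = 5·5·5 + 3·12·3 = 233
Reduce mod 60: x ≡ 53
Check: 53 mod 12 = 5 ✓, 53 mod 5 = 3 ✓

x ≡ 53 (mod 60)


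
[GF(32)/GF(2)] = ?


GF(32) = GF(2^5), so the extension degree is 5

[GF(32)/GF(2)] = 5


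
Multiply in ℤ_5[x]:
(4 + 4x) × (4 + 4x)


Expand and collect like terms; reduce coefficients mod 5:
x^0: 4·4 = 16 ≡ 1 (mod 5)
x^1: 4·4 + 4·4 = 32 ≡ 2 (mod 5)
x^2: 4·4 = 16 ≡ 1 (mod 5)
Result: 1 + 2x + x^2

f · g = 1 + 2x + x^2


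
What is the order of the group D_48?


|D_n| = 2n (n rotations and n reflections)
|D_48| = 2×48 = 96

|D_48| = 96


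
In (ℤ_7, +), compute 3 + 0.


Operation: addition mod 7
3 + 0 = (a + b) mod 7 with a = 3, b = 0

3 + 0 = 3


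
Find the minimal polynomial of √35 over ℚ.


√35 satisfies x² - 35 = 0, irreducible over ℚ since 35 is squarefree

Minimal polynomial: x² - 35


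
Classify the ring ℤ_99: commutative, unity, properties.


ℤ_99 is a commutative ring with unity 1; 99 = 3×33 is composite, so 3·33 ≡ 0 gives zero divisors (not an integral domain)
Commutative: Yes
Integral domain: No
Has unity: Yes

ℤ_99: Commutative=Yes, Unity=Yes


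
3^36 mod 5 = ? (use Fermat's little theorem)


Fermat's little theorem: if p is prime and gcd(a,p)=1, then a^(p-1) ≡ 1 (mod p)
p = 5 is prime, gcd(3,5) = 1
Reduce exponent: 36 mod 4 = 0
So 3^36 ≡ 3^0 (mod 5)
3^0 = 1

3^36 ≡ 1 (mod 5)


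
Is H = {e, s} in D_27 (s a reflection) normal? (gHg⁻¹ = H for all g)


H = {e, s} in D_27 (s a reflection)
r·s·r⁻¹ = sr⁻² ≠ s for n ≥ 3, so {e, s} is not closed under conjugation

No, not a normal subgroup


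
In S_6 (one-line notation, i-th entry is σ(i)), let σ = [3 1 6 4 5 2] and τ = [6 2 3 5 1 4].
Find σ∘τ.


σ∘τ: apply τ first, then σ
1 →τ 6 →σ 2
2 →τ 2 →σ 1
3 →τ 3 →σ 6
4 →τ 5 →σ 5
5 →τ 1 →σ 3
6 →τ 4 →σ 4

σ∘τ = [2 1 6 5 3 4]


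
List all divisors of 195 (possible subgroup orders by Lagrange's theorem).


Lagrange's theorem: |H| divides |G|
|G| = 195
Divisors of 195: 1, 3, 5, 13, 15, 39, 65, 195

Possible subgroup orders: {1, 3, 5, 13, 15, 39, 65, 195}


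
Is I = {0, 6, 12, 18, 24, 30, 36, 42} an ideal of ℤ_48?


Check ideal conditions for I = {0, 6, 12, 18, 24, 30, 36, 42} in ℤ_48:
(1) I is an additive subgroup? Yes
(2) For r ∈ ℤ_48 and a ∈ I: r·a ∈ I? Yes

Yes, I is an ideal of ℤ_48


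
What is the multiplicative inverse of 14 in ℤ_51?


Use the extended Euclidean algorithm to write 1 = 14·s + 51·t; then s mod 51 is the inverse.
Euclidean algorithm:
  14 = 0·51 + 14
  51 = 3·14 + 9
  14 = 1·9 + 5
  9 = 1·5 + 4
  5 = 1·4 + 1
  4 = 4·1 + 0
gcd(14,51) = 1
Back-substitution gives: 14·(11) + 51·(-3) = 1
So 14⁻¹ ≡ 11 ≡ 11 (mod 51)
Check: 14 × 11 = 154 ≡ 1 (mod 51) ✓

14⁻¹ ≡ 11 (mod 51)


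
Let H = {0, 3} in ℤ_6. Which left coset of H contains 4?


4 + H = {4 + h (mod 6) : h ∈ H}
4+0=4, 4+3=1
4 + H = {1, 4} = 1 + H

4 + H = {1, 4}


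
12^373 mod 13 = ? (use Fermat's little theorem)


Fermat's little theorem: if p is prime and gcd(a,p)=1, then a^(p-1) ≡ 1 (mod p)
p = 13 is prime, gcd(12,13) = 1
Reduce exponent: 373 mod 12 = 1
So 12^373 ≡ 12^1 (mod 13)
12^1 mod 13 = 12

12^373 ≡ 12 (mod 13)


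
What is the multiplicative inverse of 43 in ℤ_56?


Use the extended Euclidean algorithm to write 1 = 43·s + 56·t; then s mod 56 is the inverse.
Euclidean algorithm:
  43 = 0·56 + 43
  56 = 1·43 + 13
  43 = 3·13 + 4
  13 = 3·4 + 1
  4 = 4·1 + 0
gcd(43,56) = 1
Back-substitution gives: 43·(-13) + 56·(10) = 1
So 43⁻¹ ≡ -13 ≡ 43 (mod 56)
Check: 43 × 43 = 1849 ≡ 1 (mod 56) ✓

43⁻¹ ≡ 43 (mod 56)


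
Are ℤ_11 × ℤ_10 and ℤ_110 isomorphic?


Comparing ℤ_11 × ℤ_10 and ℤ_110:
gcd(11,10) = 1, so ℤ_11 × ℤ_10 ≅ ℤ_110 (CRT)

Yes, ℤ_11 × ℤ_10 ≅ ℤ_110


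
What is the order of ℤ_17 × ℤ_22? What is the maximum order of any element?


|ℤ_17 × ℤ_22| = 17 × 22 = 374
Max element order = lcm(17,22) = 374
Cyclic? Yes (gcd=1)

|ℤ_17×ℤ_22| = 374, max element order = 374


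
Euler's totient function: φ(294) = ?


Factor n: 294 = 2 × 3 × 7^2
φ(n) = n · ∏(1 - 1/p) over distinct primes p | n
φ(294) = 294 · (1 - 1/2) · (1 - 1/3) · (1 - 1/7) = 84

φ(294) = 84


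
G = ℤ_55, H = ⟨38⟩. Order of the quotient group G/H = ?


|⟨38⟩| = n / gcd(38, 55) = 55 / 1 = 55
H is normal (ℤ_55 is abelian).
|G/H| = |G| / |H| = 55 / 55 = 1

|G/H| = 1


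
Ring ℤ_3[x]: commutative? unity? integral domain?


ℤ_3 is a field (n prime), so ℤ_3[x] is a commutative integral domain with unity
Commutative: Yes
Integral domain: Yes
Has unity: Yes

ℤ_3[x]: Commutative=Yes, Unity=Yes


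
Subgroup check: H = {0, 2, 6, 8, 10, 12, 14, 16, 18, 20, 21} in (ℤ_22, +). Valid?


Subgroup test for H = {0, 2, 6, 8, 10, 12, 14, 16, 18, 20, 21} in (ℤ_22, +):
(1) 0 ∈ H? Yes
(2) Closure: for all a,b ∈ H, (a+b) mod 22 ∈ H? No  [counterexample: 2 + 2 = 4 ∉ H]
(3) Inverses: for all a ∈ H, -a mod 22 ∈ H? No

No, H is not a subgroup of ℤ_22


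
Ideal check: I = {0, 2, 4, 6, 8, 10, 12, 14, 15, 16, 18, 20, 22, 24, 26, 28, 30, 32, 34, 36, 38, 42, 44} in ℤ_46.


Check ideal conditions for I = {0, 2, 4, 6, 8, 10, 12, 14, 15, 16, 18, 20, 22, 24, 26, 28, 30, 32, 34, 36, 38, 42, 44} in ℤ_46:
(1) I is an additive subgroup? No
(2) For r ∈ ℤ_46 and a ∈ I: r·a ∈ I? No  [counterexample: r=2, a=20, r·a mod 46 = 40 ∉ I]

No, I is not an ideal of ℤ_46


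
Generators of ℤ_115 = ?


g generates ℤ_n iff gcd(g,n) = 1
Prime factors of 115: 5, 23
Generators are g ∈ {1,...,114} not divisible by any of these primes.
Generators: {1, 2, 3, 4, 6, 7, 8, 9, 11, 12, 13, 14, 16, 17, 18, 19, 21, 22, 24, 26, 27, 28, 29, 31, 32, 33, 34, 36, 37, 38, 39, 41, 42, 43, 44, 47, 48, 49, 51, 52, 53, 54, 56, 57, 58, 59, 61, 62, 63, 64, 66, 67, 68, 71, 72, 73, 74, 76, 77, 78, 79, 81, 82, 83, 84, 86, 87, 88, 89, 91, 93, 94, 96, 97, 98, 99, 101, 102, 103, 104, 106, 107, 108, 109, 111, 112, 113, 114}
Number of generators = φ(115) = 88

Generators of ℤ_115 = {1, 2, 3, 4, 6, 7, 8, 9, 11, 12, 13, 14, 16, 17, 18, 19, 21, 22, 24, 26, 27, 28, 29, 31, 32, 33, 34, 36, 37, 38, 39, 41, 42, 43, 44, 47, 48, 49, 51, 52, 53, 54, 56, 57, 58, 59, 61, 62, 63, 64, 66, 67, 68, 71, 72, 73, 74, 76, 77, 78, 79, 81, 82, 83, 84, 86, 87, 88, 89, 91, 93, 94, 96, 97, 98, 99, 101, 102, 103, 104, 106, 107, 108, 109, 111, 112, 113, 114}


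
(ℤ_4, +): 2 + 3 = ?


Operation: addition mod 4
2 + 3 = (a + b) mod 4 with a = 2, b = 3

2 + 3 = 1


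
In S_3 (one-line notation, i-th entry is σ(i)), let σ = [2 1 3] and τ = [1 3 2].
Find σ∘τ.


σ∘τ: apply τ first, then σ
1 →τ 1 →σ 2
2 →τ 3 →σ 3
3 →τ 2 →σ 1

σ∘τ = [2 3 1]


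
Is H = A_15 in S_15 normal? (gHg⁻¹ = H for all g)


H = A_15 in S_15
A_15 has index 2 in S_15, and every subgroup of index 2 is normal

Yes, normal subgroup


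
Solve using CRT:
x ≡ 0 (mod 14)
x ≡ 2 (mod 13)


m₁ = 14, m₂ = 13, gcd = 1, so CRT applies. M = m₁·m₂ = 182
Let M₁ = M/m₁ = 13, M₂ = M/m₂ = 14
Find y₁ ≡ M₁⁻¹ (mod m₁): 13⁻¹ ≡ 13 (mod 14)
Find y₂ ≡ M₂⁻¹ (mod m₂): 14⁻¹ ≡ 1 (mod 13)
x = a₁·M₁·y₁ + a₂·M₂·y₂ = 0·13·13 + 2·14·1 = 28
Reduce mod 182: x ≡ 28
Check: 28 mod 14 = 0 ✓, 28 mod 13 = 2 ✓

x ≡ 28 (mod 182)


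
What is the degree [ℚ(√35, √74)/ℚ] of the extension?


[ℚ(√35,√74):ℚ] = [ℚ(√35,√74):ℚ(√35)]·[ℚ(√35):ℚ] = 2·2 = 4

[ℚ(√35, √74)/ℚ] = 4


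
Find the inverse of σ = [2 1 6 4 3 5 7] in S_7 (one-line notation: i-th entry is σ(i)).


To find σ⁻¹, swap domain and range:
σ(1) = 2 → σ⁻¹(2) = 1
σ(2) = 1 → σ⁻¹(1) = 2
σ(3) = 6 → σ⁻¹(6) = 3
σ(4) = 4 → σ⁻¹(4) = 4
σ(5) = 3 → σ⁻¹(3) = 5
σ(6) = 5 → σ⁻¹(5) = 6
σ(7) = 7 → σ⁻¹(7) = 7

σ⁻¹ = [2 1 5 4 6 3 7]


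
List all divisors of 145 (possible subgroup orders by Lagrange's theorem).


Lagrange's theorem: |H| divides |G|
|G| = 145
Divisors of 145: 1, 5, 29, 145

Possible subgroup orders: {1, 5, 29, 145}


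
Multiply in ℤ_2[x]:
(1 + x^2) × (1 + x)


Expand and collect like terms; reduce coefficients mod 2:
x^0: 1·1 = 1 ≡ 1 (mod 2)
x^1: 1·1 + 0·1 = 1 ≡ 1 (mod 2)
x^2: 0·1 + 1·1 = 1 ≡ 1 (mod 2)
x^3: 1·1 = 1 ≡ 1 (mod 2)
Result: 1 + x + x^2 + x^3

f · g = 1 + x + x^2 + x^3


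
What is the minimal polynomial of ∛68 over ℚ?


∛68 satisfies x³ - 68 = 0, irreducible over ℚ (no rational root; 68 is not a perfect cube)

Minimal polynomial: x³ - 68


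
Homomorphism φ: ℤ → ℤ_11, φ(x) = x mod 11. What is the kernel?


Kernel = preimage of identity
ker(φ) = {x ∈ ℤ : x ≡ 0 (mod 11)} = 11ℤ = {0, ±11, ±22, ...}

ker(φ) = 11ℤ


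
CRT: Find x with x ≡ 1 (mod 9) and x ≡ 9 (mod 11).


m₁ = 9, m₂ = 11, gcd = 1, so CRT applies. M = m₁·m₂ = 99
Let M₁ = M/m₁ = 11, M₂ = M/m₂ = 9
Find y₁ ≡ M₁⁻¹ (mod m₁): 11⁻¹ ≡ 5 (mod 9)
Find y₂ ≡ M₂⁻¹ (mod m₂): 9⁻¹ ≡ 5 (mod 11)
x = a₁·M₁·y₁ + a₂·M₂·y₂ = 1·11·5 + 9·9·5 = 460
Reduce mod 99: x ≡ 64
Check: 64 mod 9 = 1 ✓, 64 mod 11 = 9 ✓

x ≡ 64 (mod 99)


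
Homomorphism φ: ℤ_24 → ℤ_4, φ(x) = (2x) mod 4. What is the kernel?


Kernel = preimage of identity
ker(φ) = {x ∈ ℤ_24 : 2x ≡ 0 (mod 4)}. Since 4 | 24, φ is well-defined. The kernel is the cyclic subgroup ⟨2⟩ of ℤ_24 (order 12), i.e. {0, 2, 4, 6, 8, 10, 12, 14, 16, 18, 20, 22}

ker(φ) = {0, 2, 4, 6, 8, 10, 12, 14, 16, 18, 20, 22}


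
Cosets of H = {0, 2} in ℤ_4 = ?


H = {0, 2}, |H| = 2
Number of cosets = |G|/|H| = 4/2 = 2
0 + H = {0, 2}
1 + H = {1, 3}

Cosets: 0+H={0,2}; 1+H={1,3}


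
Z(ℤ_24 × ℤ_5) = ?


Z(G) = {g ∈ G | gx = xg for all x ∈ G}
Direct product of abelian groups is abelian, so Z(G) = G

Z(ℤ_24 × ℤ_5) = ℤ_24 × ℤ_5


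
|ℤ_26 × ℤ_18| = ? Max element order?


|ℤ_26 × ℤ_18| = 26 × 18 = 468
Max element order = lcm(26,18) = 234
Cyclic? No (gcd=2)

|ℤ_26×ℤ_18| = 468, max element order = 234


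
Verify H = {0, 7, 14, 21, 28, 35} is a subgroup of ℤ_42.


Subgroup test for H = {0, 7, 14, 21, 28, 35} in (ℤ_42, +):
(1) 0 ∈ H? Yes
(2) Closure: for all a,b ∈ H, (a+b) mod 42 ∈ H? Yes
(3) Inverses: for all a ∈ H, -a mod 42 ∈ H? Yes

Yes, H is a subgroup of ℤ_42


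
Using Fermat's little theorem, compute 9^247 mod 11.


Fermat's little theorem: if p is prime and gcd(a,p)=1, then a^(p-1) ≡ 1 (mod p)
p = 11 is prime, gcd(9,11) = 1
Reduce exponent: 247 mod 10 = 7
So 9^247 ≡ 9^7 (mod 11)
9^7 mod 11 = 4

9^247 ≡ 4 (mod 11)


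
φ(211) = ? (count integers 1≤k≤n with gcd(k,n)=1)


Factor n: 211 = 211
φ(n) = n · ∏(1 - 1/p) over distinct primes p | n
φ(211) = 211 · (1 - 1/211) = 210

φ(211) = 210


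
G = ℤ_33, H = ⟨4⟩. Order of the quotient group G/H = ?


|⟨4⟩| = n / gcd(4, 33) = 33 / 1 = 33
H is normal (ℤ_33 is abelian).
|G/H| = |G| / |H| = 33 / 33 = 1

|G/H| = 1


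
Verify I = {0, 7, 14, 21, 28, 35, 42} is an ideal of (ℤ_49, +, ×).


Check ideal conditions for I = {0, 7, 14, 21, 28, 35, 42} in ℤ_49:
(1) I is an additive subgroup? Yes
(2) For r ∈ ℤ_49 and a ∈ I: r·a ∈ I? Yes

Yes, I is an ideal of ℤ_49


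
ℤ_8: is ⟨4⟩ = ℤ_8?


g generates ℤ_n iff gcd(g, n) = 1
gcd(4, 8) = 4
Since gcd = 4 ≠ 1, ⟨4⟩ has order 2 < 8, so 4 is not a generator.

No, 4 does not generate ℤ_8


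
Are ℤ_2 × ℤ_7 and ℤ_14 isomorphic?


Comparing ℤ_2 × ℤ_7 and ℤ_14:
gcd(2,7) = 1, so ℤ_2 × ℤ_7 ≅ ℤ_14 (CRT)

Yes, ℤ_2 × ℤ_7 ≅ ℤ_14


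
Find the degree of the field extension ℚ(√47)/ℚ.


√47 has minimal polynomial x² - 47 (irreducible over ℚ since 47 is squarefree)

[ℚ(√47)/ℚ] = 2


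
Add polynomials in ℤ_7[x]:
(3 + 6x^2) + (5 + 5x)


Add coefficients mod 7:
x^0: 3 + 5 = 1 (mod 7)
x^1: 0 + 5 = 5 (mod 7)
x^2: 6 + 0 = 6 (mod 7)
Result: 1 + 5x + 6x^2

f + g = 1 + 5x + 6x^2


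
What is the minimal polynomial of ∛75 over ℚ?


∛75 satisfies x³ - 75 = 0, irreducible over ℚ (no rational root; 75 is not a perfect cube)

Minimal polynomial: x³ - 75


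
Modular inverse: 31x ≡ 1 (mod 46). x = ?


Use the extended Euclidean algorithm to write 1 = 31·s + 46·t; then s mod 46 is the inverse.
Euclidean algorithm:
  31 = 0·46 + 31
  46 = 1·31 + 15
  31 = 2·15 + 1
  15 = 15·1 + 0
gcd(31,46) = 1
Back-substitution gives: 31·(3) + 46·(-2) = 1
So 31⁻¹ ≡ 3 ≡ 3 (mod 46)
Check: 31 × 3 = 93 ≡ 1 (mod 46) ✓

31⁻¹ ≡ 3 (mod 46)


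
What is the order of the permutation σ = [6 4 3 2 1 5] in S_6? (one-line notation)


Cycle decomposition: (1 6 5) (2 4)
Cycle lengths: 3, 2
Order = lcm(3, 2) = 6

ord(σ) = 6


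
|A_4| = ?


|A_n| = n!/2 (even permutations)
|A_4| = 4!/2 = 24/2 = 12

|A_4| = 12


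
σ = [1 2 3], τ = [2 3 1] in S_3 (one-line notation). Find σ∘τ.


σ∘τ: apply τ first, then σ
1 →τ 2 →σ 2
2 →τ 3 →σ 3
3 →τ 1 →σ 1

σ∘τ = [2 3 1]


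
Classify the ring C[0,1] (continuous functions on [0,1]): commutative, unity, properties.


pointwise +,× is commutative with unity (constant 1); but bump functions with disjoint support multiply to 0 — zero divisors, so not an integral domain
Commutative: Yes
Integral domain: No
Has unity: Yes

C[0,1] (continuous functions on [0,1]): Commutative=Yes, Unity=Yes


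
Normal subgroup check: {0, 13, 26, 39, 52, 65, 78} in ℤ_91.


H = {0, 13, 26, 39, 52, 65, 78} in ℤ_91
ℤ_91 is abelian; every subgroup of an abelian group is normal

Yes, normal subgroup


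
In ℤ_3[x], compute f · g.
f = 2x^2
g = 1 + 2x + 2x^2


Expand and collect like terms; reduce coefficients mod 3:
x^0: 0·1 = 0 ≡ 0 (mod 3)
x^1: 0·2 + 0·1 = 0 ≡ 0 (mod 3)
x^2: 0·2 + 0·2 + 2·1 = 2 ≡ 2 (mod 3)
x^3: 0·2 + 2·2 = 4 ≡ 1 (mod 3)
x^4: 2·2 = 4 ≡ 1 (mod 3)
Result: 2x^2 + x^3 + x^4

f · g = 2x^2 + x^3 + x^4


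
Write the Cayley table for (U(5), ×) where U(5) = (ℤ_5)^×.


Elements: {1, 2, 3, 4}
Operation: multiplication mod 5
Entry (a, b) = (a × b) mod 5

Cayley table:
  | 1 | 2 | 3 | 4
1 | 1 | 2 | 3 | 4
2 | 2 | 4 | 1 | 3
3 | 3 | 1 | 4 | 2
4 | 4 | 3 | 2 | 1


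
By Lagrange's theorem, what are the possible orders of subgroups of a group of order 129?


Lagrange's theorem: |H| divides |G|
|G| = 129
Divisors of 129: 1, 3, 43, 129

Possible subgroup orders: {1, 3, 43, 129}


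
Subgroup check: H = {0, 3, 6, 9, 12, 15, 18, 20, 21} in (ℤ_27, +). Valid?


Subgroup test for H = {0, 3, 6, 9, 12, 15, 18, 20, 21} in (ℤ_27, +):
(1) 0 ∈ H? Yes
(2) Closure: for all a,b ∈ H, (a+b) mod 27 ∈ H? No  [counterexample: 3 + 20 = 23 ∉ H]
(3) Inverses: for all a ∈ H, -a mod 27 ∈ H? No

No, H is not a subgroup of ℤ_27


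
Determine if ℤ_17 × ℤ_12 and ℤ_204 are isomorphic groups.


Comparing ℤ_17 × ℤ_12 and ℤ_204:
gcd(17,12) = 1, so ℤ_17 × ℤ_12 ≅ ℤ_204 (CRT)

Yes, ℤ_17 × ℤ_12 ≅ ℤ_204


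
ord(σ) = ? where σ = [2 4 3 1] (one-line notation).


Cycle decomposition: (1 2 4)
Cycle lengths: 3
Order = lcm(3) = 3

ord(σ) = 3


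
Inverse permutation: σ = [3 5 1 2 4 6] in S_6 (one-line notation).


To find σ⁻¹, swap domain and range:
σ(1) = 3 → σ⁻¹(3) = 1
σ(2) = 5 → σ⁻¹(5) = 2
σ(3) = 1 → σ⁻¹(1) = 3
σ(4) = 2 → σ⁻¹(2) = 4
σ(5) = 4 → σ⁻¹(4) = 5
σ(6) = 6 → σ⁻¹(6) = 6

σ⁻¹ = [3 4 1 5 2 6]


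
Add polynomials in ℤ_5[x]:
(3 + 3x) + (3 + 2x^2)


Add coefficients mod 5:
x^0: 3 + 3 = 1 (mod 5)
x^1: 3 + 0 = 3 (mod 5)
x^2: 0 + 2 = 2 (mod 5)
Result: 1 + 3x + 2x^2

f + g = 1 + 3x + 2x^2


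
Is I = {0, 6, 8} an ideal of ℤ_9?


Check ideal conditions for I = {0, 6, 8} in ℤ_9:
(1) I is an additive subgroup? No
(2) For r ∈ ℤ_9 and a ∈ I: r·a ∈ I? No  [counterexample: r=2, a=6, r·a mod 9 = 3 ∉ I]

No, I is not an ideal of ℤ_9


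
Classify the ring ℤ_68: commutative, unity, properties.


ℤ_68 is a commutative ring with unity 1; 68 = 2×34 is composite, so 2·34 ≡ 0 gives zero divisors (not an integral domain)
Commutative: Yes
Integral domain: No
Has unity: Yes

ℤ_68: Commutative=Yes, Unity=Yes


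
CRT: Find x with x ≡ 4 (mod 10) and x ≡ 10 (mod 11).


m₁ = 10, m₂ = 11, gcd = 1, so CRT applies. M = m₁·m₂ = 110
Let M₁ = M/m₁ = 11, M₂ = M/m₂ = 10
Find y₁ ≡ M₁⁻¹ (mod m₁): 11⁻¹ ≡ 1 (mod 10)
Find y₂ ≡ M₂⁻¹ (mod m₂): 10⁻¹ ≡ 10 (mod 11)
x = a₁·M₁·y₁ + a₂·M₂·y₂ = 4·11·1 + 10·10·10 = 1044
Reduce mod 110: x ≡ 54
Check: 54 mod 10 = 4 ✓, 54 mod 11 = 10 ✓

x ≡ 54 (mod 110)


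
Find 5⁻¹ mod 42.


Use the extended Euclidean algorithm to write 1 = 5·s + 42·t; then s mod 42 is the inverse.
Euclidean algorithm:
  5 = 0·42 + 5
  42 = 8·5 + 2
  5 = 2·2 + 1
  2 = 2·1 + 0
gcd(5,42) = 1
Back-substitution gives: 5·(17) + 42·(-2) = 1
So 5⁻¹ ≡ 17 ≡ 17 (mod 42)
Check: 5 × 17 = 85 ≡ 1 (mod 42) ✓

5⁻¹ ≡ 17 (mod 42)


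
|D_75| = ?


|D_n| = 2n (n rotations and n reflections)
|D_75| = 2×75 = 150

|D_75| = 150


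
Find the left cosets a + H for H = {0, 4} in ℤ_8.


H = {0, 4}, |H| = 2
Number of cosets = |G|/|H| = 8/2 = 4
0 + H = {0, 4}
1 + H = {1, 5}
2 + H = {2, 6}
3 + H = {3, 7}

Cosets: 0+H={0,4}; 1+H={1,5}; 2+H={2,6}; 3+H={3,7}


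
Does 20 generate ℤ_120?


g generates ℤ_n iff gcd(g, n) = 1
gcd(20, 120) = 20
Since gcd = 20 ≠ 1, ⟨20⟩ has order 6 < 120, so 20 is not a generator.

No, 20 does not generate ℤ_120


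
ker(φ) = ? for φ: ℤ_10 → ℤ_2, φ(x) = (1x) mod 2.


Kernel = preimage of identity
ker(φ) = {x ∈ ℤ_10 : 1x ≡ 0 (mod 2)}. Since 2 | 10, φ is well-defined. The kernel is the cyclic subgroup ⟨2⟩ of ℤ_10 (order 5), i.e. {0, 2, 4, 6, 8}

ker(φ) = {0, 2, 4, 6, 8}


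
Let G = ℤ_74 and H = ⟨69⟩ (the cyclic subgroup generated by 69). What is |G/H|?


|⟨69⟩| = n / gcd(69, 74) = 74 / 1 = 74
H is normal (ℤ_74 is abelian).
|G/H| = |G| / |H| = 74 / 74 = 1

|G/H| = 1


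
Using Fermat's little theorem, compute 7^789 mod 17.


Fermat's little theorem: if p is prime and gcd(a,p)=1, then a^(p-1) ≡ 1 (mod p)
p = 17 is prime, gcd(7,17) = 1
Reduce exponent: 789 mod 16 = 5
So 7^789 ≡ 7^5 (mod 17)
7^5 mod 17 = 11

7^789 ≡ 11 (mod 17)


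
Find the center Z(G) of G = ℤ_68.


Z(G) = {g ∈ G | gx = xg for all x ∈ G}
ℤ_68 is abelian, so Z(G) = G

Z(ℤ_68) = ℤ_68


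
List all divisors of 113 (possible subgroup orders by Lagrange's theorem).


Lagrange's theorem: |H| divides |G|
|G| = 113
Divisors of 113: 1, 113

Possible subgroup orders: {1, 113}


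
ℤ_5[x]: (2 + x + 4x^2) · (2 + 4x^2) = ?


Expand and collect like terms; reduce coefficients mod 5:
x^0: 2·2 = 4 ≡ 4 (mod 5)
x^1: 2·0 + 1·2 = 2 ≡ 2 (mod 5)
x^2: 2·4 + 1·0 + 4·2 = 16 ≡ 1 (mod 5)
x^3: 1·4 + 4·0 = 4 ≡ 4 (mod 5)
x^4: 4·4 = 16 ≡ 1 (mod 5)
Result: 4 + 2x + x^2 + 4x^3 + x^4

f · g = 4 + 2x + x^2 + 4x^3 + x^4


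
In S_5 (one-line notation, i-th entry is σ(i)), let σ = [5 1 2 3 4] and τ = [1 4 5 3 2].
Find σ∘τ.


σ∘τ: apply τ first, then σ
1 →τ 1 →σ 5
2 →τ 4 →σ 3
3 →τ 5 →σ 4
4 →τ 3 →σ 2
5 →τ 2 →σ 1

σ∘τ = [5 3 4 2 1]


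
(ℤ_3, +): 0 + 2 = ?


Operation: addition mod 3
0 + 2 = (a + b) mod 3 with a = 0, b = 2

0 + 2 = 2


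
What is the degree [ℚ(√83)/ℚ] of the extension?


√83 has minimal polynomial x² - 83 (irreducible over ℚ since 83 is squarefree)

[ℚ(√83)/ℚ] = 2


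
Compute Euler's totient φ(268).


Factor n: 268 = 2^2 × 67
φ(n) = n · ∏(1 - 1/p) over distinct primes p | n
φ(268) = 268 · (1 - 1/2) · (1 - 1/67) = 132

φ(268) = 132


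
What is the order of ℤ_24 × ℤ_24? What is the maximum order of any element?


|ℤ_24 × ℤ_24| = 24 × 24 = 576
Max element order = lcm(24,24) = 24
Cyclic? No (gcd=24)

|ℤ_24×ℤ_24| = 576, max element order = 24


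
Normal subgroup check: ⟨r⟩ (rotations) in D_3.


H = ⟨r⟩ (rotations) in D_3
The rotation subgroup ⟨r⟩ has index 2 in D_3, so it is normal

Yes, normal subgroup


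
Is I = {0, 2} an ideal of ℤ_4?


Check ideal conditions for I = {0, 2} in ℤ_4:
(1) I is an additive subgroup? Yes
(2) For r ∈ ℤ_4 and a ∈ I: r·a ∈ I? Yes

Yes, I is an ideal of ℤ_4


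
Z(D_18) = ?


Z(G) = {g ∈ G | gx = xg for all x ∈ G}
For even n, Z(D_n) = {e, r^(n/2)}: the 180° rotation r^9 commutes with every reflection and rotation

Z(D_18) = {e, r^9}


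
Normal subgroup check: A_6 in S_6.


H = A_6 in S_6
A_6 has index 2 in S_6, and every subgroup of index 2 is normal

Yes, normal subgroup


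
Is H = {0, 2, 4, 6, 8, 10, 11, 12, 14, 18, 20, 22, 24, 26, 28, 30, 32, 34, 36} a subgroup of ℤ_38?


Subgroup test for H = {0, 2, 4, 6, 8, 10, 11, 12, 14, 18, 20, 22, 24, 26, 28, 30, 32, 34, 36} in (ℤ_38, +):
(1) 0 ∈ H? Yes
(2) Closure: for all a,b ∈ H, (a+b) mod 38 ∈ H? No  [counterexample: 2 + 11 = 13 ∉ H]
(3) Inverses: for all a ∈ H, -a mod 38 ∈ H? No

No, H is not a subgroup of ℤ_38


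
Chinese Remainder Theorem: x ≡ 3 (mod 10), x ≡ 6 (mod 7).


m₁ = 10, m₂ = 7, gcd = 1, so CRT applies. M = m₁·m₂ = 70
Let M₁ = M/m₁ = 7, M₂ = M/m₂ = 10
Find y₁ ≡ M₁⁻¹ (mod m₁): 7⁻¹ ≡ 3 (mod 10)
Find y₂ ≡ M₂⁻¹ (mod m₂): 10⁻¹ ≡ 5 (mod 7)
x = a₁·M₁·y₁ + a₂·M₂·y₂ = 3·7·3 + 6·10·5 = 363
Reduce mod 70: x ≡ 13
Check: 13 mod 10 = 3 ✓, 13 mod 7 = 6 ✓

x ≡ 13 (mod 70)


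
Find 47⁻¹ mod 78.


Use the extended Euclidean algorithm to write 1 = 47·s + 78·t; then s mod 78 is the inverse.
Euclidean algorithm:
  47 = 0·78 + 47
  78 = 1·47 + 31
  47 = 1·31 + 16
  31 = 1·16 + 15
  16 = 1·15 + 1
  15 = 15·1 + 0
gcd(47,78) = 1
Back-substitution gives: 47·(5) + 78·(-3) = 1
So 47⁻¹ ≡ 5 ≡ 5 (mod 78)
Check: 47 × 5 = 235 ≡ 1 (mod 78) ✓

47⁻¹ ≡ 5 (mod 78)


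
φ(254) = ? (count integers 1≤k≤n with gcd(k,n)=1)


Factor n: 254 = 2 × 127
φ(n) = n · ∏(1 - 1/p) over distinct primes p | n
φ(254) = 254 · (1 - 1/2) · (1 - 1/127) = 126

φ(254) = 126


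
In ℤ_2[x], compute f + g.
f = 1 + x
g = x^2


Add coefficients mod 2:
x^0: 1 + 0 = 1 (mod 2)
x^1: 1 + 0 = 1 (mod 2)
x^2: 0 + 1 = 1 (mod 2)
Result: 1 + x + x^2

f + g = 1 + x + x^2


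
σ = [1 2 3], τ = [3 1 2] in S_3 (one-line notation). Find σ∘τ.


σ∘τ: apply τ first, then σ
1 →τ 3 →σ 3
2 →τ 1 →σ 1
3 →τ 2 →σ 2

σ∘τ = [3 1 2]


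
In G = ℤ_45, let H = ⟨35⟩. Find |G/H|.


|⟨35⟩| = n / gcd(35, 45) = 45 / 5 = 9
H is normal (ℤ_45 is abelian).
|G/H| = |G| / |H| = 45 / 9 = 5

|G/H| = 5


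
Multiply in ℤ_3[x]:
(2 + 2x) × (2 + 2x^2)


Expand and collect like terms; reduce coefficients mod 3:
x^0: 2·2 = 4 ≡ 1 (mod 3)
x^1: 2·0 + 2·2 = 4 ≡ 1 (mod 3)
x^2: 2·2 + 2·0 = 4 ≡ 1 (mod 3)
x^3: 2·2 = 4 ≡ 1 (mod 3)
Result: 1 + x + x^2 + x^3

f · g = 1 + x + x^2 + x^3


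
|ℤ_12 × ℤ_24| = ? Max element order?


|ℤ_12 × ℤ_24| = 12 × 24 = 288
Max element order = lcm(12,24) = 24
Cyclic? No (gcd=12)

|ℤ_12×ℤ_24| = 288, max element order = 24


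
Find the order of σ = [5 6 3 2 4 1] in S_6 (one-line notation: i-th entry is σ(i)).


Cycle decomposition: (1 5 4 2 6)
Cycle lengths: 5
Order = lcm(5) = 5

ord(σ) = 5


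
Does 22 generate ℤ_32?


g generates ℤ_n iff gcd(g, n) = 1
gcd(22, 32) = 2
Since gcd = 2 ≠ 1, ⟨22⟩ has order 16 < 32, so 22 is not a generator.

No, 22 does not generate ℤ_32


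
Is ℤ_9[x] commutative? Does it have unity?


ℤ_9 has zero divisors (3·3 ≡ 0), and these lift to constant zero divisors in ℤ_9[x]; so not an integral domain
Commutative: Yes
Integral domain: No
Has unity: Yes

ℤ_9[x]: Commutative=Yes, Unity=Yes


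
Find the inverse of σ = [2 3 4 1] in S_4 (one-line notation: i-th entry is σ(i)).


To find σ⁻¹, swap domain and range:
σ(1) = 2 → σ⁻¹(2) = 1
σ(2) = 3 → σ⁻¹(3) = 2
σ(3) = 4 → σ⁻¹(4) = 3
σ(4) = 1 → σ⁻¹(1) = 4

σ⁻¹ = [4 1 2 3]


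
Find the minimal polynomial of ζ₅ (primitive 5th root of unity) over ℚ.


ζ₅ is a root of Φ₅(x) = x⁴ + x³ + x² + x + 1, irreducible over ℚ

Minimal polynomial: x⁴ + x³ + x² + x + 1


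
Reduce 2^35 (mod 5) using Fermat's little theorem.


Fermat's little theorem: if p is prime and gcd(a,p)=1, then a^(p-1) ≡ 1 (mod p)
p = 5 is prime, gcd(2,5) = 1
Reduce exponent: 35 mod 4 = 3
So 2^35 ≡ 2^3 (mod 5)
2^3 mod 5 = 3

2^35 ≡ 3 (mod 5)


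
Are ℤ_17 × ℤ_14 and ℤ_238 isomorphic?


Comparing ℤ_17 × ℤ_14 and ℤ_238:
gcd(17,14) = 1, so ℤ_17 × ℤ_14 ≅ ℤ_238 (CRT)

Yes, ℤ_17 × ℤ_14 ≅ ℤ_238


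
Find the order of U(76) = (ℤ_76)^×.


U(n) is the group of units mod n; |U(n)| = φ(n)
|U(76)| = φ(76) = 36

|U(76) = (ℤ_76)^×| = 36


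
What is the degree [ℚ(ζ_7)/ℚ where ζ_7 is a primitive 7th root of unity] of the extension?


[ℚ(ζ_n):ℚ] = deg Φ_n(x) = φ(n). Here φ(7) = 6

[ℚ(ζ_7)/ℚ where ζ_7 is a primitive 7th root of unity] = 6


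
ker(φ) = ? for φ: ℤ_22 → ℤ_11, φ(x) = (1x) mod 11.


Kernel = preimage of identity
ker(φ) = {x ∈ ℤ_22 : 1x ≡ 0 (mod 11)}. Since 11 | 22, φ is well-defined. The kernel is the cyclic subgroup ⟨11⟩ of ℤ_22 (order 2), i.e. {0, 11}

ker(φ) = {0, 11}


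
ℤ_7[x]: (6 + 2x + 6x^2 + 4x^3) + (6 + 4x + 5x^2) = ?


Add coefficients mod 7:
x^0: 6 + 6 = 5 (mod 7)
x^1: 2 + 4 = 6 (mod 7)
x^2: 6 + 5 = 4 (mod 7)
x^3: 4 + 0 = 4 (mod 7)
Result: 5 + 6x + 4x^2 + 4x^3

f + g = 5 + 6x + 4x^2 + 4x^3


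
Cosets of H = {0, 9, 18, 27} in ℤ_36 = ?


H = {0, 9, 18, 27}, |H| = 4
Number of cosets = |G|/|H| = 36/4 = 9
0 + H = {0, 9, 18, 27}
1 + H = {1, 10, 19, 28}
2 + H = {2, 11, 20, 29}
3 + H = {3, 12, 21, 30}
4 + H = {4, 13, 22, 31}
5 + H = {5, 14, 23, 32}
6 + H = {6, 15, 24, 33}
7 + H = {7, 16, 25, 34}
8 + H = {8, 17, 26, 35}

Cosets: 0+H={0,9,18,27}; 1+H={1,10,19,28}; 2+H={2,11,20,29}; 3+H={3,12,21,30}; 4+H={4,13,22,31}; 5+H={5,14,23,32}; 6+H={6,15,24,33}; 7+H={7,16,25,34}; 8+H={8,17,26,35}


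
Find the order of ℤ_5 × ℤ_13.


|A × B| = |A| · |B|
|ℤ_5 × ℤ_13| = 5 × 13 = 65

|ℤ_5 × ℤ_13| = 65


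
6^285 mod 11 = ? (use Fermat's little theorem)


Fermat's little theorem: if p is prime and gcd(a,p)=1, then a^(p-1) ≡ 1 (mod p)
p = 11 is prime, gcd(6,11) = 1
Reduce exponent: 285 mod 10 = 5
So 6^285 ≡ 6^5 (mod 11)
6^5 mod 11 = 10

6^285 ≡ 10 (mod 11)


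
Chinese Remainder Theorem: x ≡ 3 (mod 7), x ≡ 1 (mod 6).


m₁ = 7, m₂ = 6, gcd = 1, so CRT applies. M = m₁·m₂ = 42
Let M₁ = M/m₁ = 6, M₂ = M/m₂ = 7
Find y₁ ≡ M₁⁻¹ (mod m₁): 6⁻¹ ≡ 6 (mod 7)
Find y₂ ≡ M₂⁻¹ (mod m₂): 7⁻¹ ≡ 1 (mod 6)
x = a₁·M₁·y₁ + a₂·M₂·y₂ = 3·6·6 + 1·7·1 = 115
Reduce mod 42: x ≡ 31
Check: 31 mod 7 = 3 ✓, 31 mod 6 = 1 ✓

x ≡ 31 (mod 42)


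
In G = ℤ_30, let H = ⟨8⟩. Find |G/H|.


|⟨8⟩| = n / gcd(8, 30) = 30 / 2 = 15
H is normal (ℤ_30 is abelian).
|G/H| = |G| / |H| = 30 / 15 = 2

|G/H| = 2


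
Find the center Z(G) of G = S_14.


Z(G) = {g ∈ G | gx = xg for all x ∈ G}
S_n is non-abelian for n ≥ 3; Z(S_14) is trivial

Z(S_14) = {e}


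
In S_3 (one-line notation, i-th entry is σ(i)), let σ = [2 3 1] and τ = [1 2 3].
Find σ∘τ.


σ∘τ: apply τ first, then σ
1 →τ 1 →σ 2
2 →τ 2 →σ 3
3 →τ 3 →σ 1

σ∘τ = [2 3 1]


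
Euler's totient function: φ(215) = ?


Factor n: 215 = 5 × 43
φ(n) = n · ∏(1 - 1/p) over distinct primes p | n
φ(215) = 215 · (1 - 1/5) · (1 - 1/43) = 168

φ(215) = 168


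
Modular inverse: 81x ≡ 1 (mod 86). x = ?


Use the extended Euclidean algorithm to write 1 = 81·s + 86·t; then s mod 86 is the inverse.
Euclidean algorithm:
  81 = 0·86 + 81
  86 = 1·81 + 5
  81 = 16·5 + 1
  5 = 5·1 + 0
gcd(81,86) = 1
Back-substitution gives: 81·(17) + 86·(-16) = 1
So 81⁻¹ ≡ 17 ≡ 17 (mod 86)
Check: 81 × 17 = 1377 ≡ 1 (mod 86) ✓

81⁻¹ ≡ 17 (mod 86)


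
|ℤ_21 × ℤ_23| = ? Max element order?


|ℤ_21 × ℤ_23| = 21 × 23 = 483
Max element order = lcm(21,23) = 483
Cyclic? Yes (gcd=1)

|ℤ_21×ℤ_23| = 483, max element order = 483


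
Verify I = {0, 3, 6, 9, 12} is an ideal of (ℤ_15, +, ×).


Check ideal conditions for I = {0, 3, 6, 9, 12} in ℤ_15:
(1) I is an additive subgroup? Yes
(2) For r ∈ ℤ_15 and a ∈ I: r·a ∈ I? Yes

Yes, I is an ideal of ℤ_15


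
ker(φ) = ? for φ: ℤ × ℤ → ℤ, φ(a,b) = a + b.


Kernel = preimage of identity
ker(φ) = {(a,b) ∈ ℤ² | a+b = 0} = {(a,-a) | a ∈ ℤ}

ker(φ) = {(a,-a) | a ∈ ℤ}


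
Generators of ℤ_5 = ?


g generates ℤ_n iff gcd(g,n) = 1
Checking each g ∈ {1,...,4}:
gcd(1,5) = 1
gcd(2,5) = 1
gcd(3,5) = 1
gcd(4,5) = 1
Generators: {1, 2, 3, 4}
Number of generators = φ(5) = 4

Generators of ℤ_5 = {1, 2, 3, 4}


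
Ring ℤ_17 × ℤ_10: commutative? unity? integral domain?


Direct product ring; commutative with unity (1,1); but (1,0)·(0,1) = (0,0) gives zero divisors, so not an integral domain
Commutative: Yes
Integral domain: No
Has unity: Yes

ℤ_17 × ℤ_10: Commutative=Yes, Unity=Yes


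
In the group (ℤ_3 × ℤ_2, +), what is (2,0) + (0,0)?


Operation: componentwise addition mod (3, 2)
(2,0) + (0,0) = ((a₁+b₁) mod 3, (a₂+b₂) mod 2) with a = (2,0), b = (0,0)

(2,0) + (0,0) = (2,0)


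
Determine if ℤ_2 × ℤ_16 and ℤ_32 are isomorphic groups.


Comparing ℤ_2 × ℤ_16 and ℤ_32:
gcd(2,16) = 2 ≠ 1. Max element order in ℤ_2×ℤ_16 is lcm(2,16) = 16 < 32, so it has no element of order 32

No, ℤ_2 × ℤ_16 ≇ ℤ_32


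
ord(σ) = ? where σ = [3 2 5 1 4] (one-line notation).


Cycle decomposition: (1 3 5 4)
Cycle lengths: 4
Order = lcm(4) = 4

ord(σ) = 4


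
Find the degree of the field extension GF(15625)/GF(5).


GF(15625) = GF(5^6), so the extension degree is 6

[GF(15625)/GF(5)] = 6


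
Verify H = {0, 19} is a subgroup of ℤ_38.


Subgroup test for H = {0, 19} in (ℤ_38, +):
(1) 0 ∈ H? Yes
(2) Closure: for all a,b ∈ H, (a+b) mod 38 ∈ H? Yes
(3) Inverses: for all a ∈ H, -a mod 38 ∈ H? Yes

Yes, H is a subgroup of ℤ_38


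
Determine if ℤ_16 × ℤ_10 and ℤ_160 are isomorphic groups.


Comparing ℤ_16 × ℤ_10 and ℤ_160:
gcd(16,10) = 2 ≠ 1. Max element order in ℤ_16×ℤ_10 is lcm(16,10) = 80 < 160, so it has no element of order 160

No, ℤ_16 × ℤ_10 ≇ ℤ_160
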